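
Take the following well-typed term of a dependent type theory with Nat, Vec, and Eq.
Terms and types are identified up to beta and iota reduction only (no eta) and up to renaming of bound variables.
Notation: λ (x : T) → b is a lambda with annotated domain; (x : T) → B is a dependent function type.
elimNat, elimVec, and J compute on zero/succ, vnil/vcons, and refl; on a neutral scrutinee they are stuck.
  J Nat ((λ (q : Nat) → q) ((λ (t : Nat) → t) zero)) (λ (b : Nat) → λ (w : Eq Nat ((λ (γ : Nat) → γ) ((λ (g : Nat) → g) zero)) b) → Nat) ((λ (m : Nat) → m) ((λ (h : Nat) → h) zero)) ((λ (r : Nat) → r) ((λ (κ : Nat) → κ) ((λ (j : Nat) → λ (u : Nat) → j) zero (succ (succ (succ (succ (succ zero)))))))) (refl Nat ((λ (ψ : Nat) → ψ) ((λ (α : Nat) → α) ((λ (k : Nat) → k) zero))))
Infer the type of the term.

the term's type:
  Nat


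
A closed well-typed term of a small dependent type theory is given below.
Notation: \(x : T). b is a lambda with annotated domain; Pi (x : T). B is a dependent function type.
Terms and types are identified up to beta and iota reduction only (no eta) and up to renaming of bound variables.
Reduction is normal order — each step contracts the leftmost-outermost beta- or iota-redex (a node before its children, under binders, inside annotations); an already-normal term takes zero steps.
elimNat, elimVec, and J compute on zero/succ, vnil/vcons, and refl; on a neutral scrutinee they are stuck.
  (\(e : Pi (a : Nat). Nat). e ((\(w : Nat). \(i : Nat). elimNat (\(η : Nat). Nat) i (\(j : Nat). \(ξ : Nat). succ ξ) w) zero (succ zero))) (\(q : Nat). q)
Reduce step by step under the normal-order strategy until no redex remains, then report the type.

reduction (normal order):
  (\(e : Pi (a : Nat). Nat). e ((\(w : Nat). \(i : Nat). elimNat (\(η : Nat). Nat) i (\(j : Nat). \(ξ : Nat). succ ξ) w) zero (succ zero))) (\(q : Nat). q)
  ~> (\(e : Nat). e) ((\(a : Nat). \(w : Nat). elimNat (\(i : Nat). Nat) w (\(η : Nat). \(j : Nat). succ j) a) zero (succ zero))
  ~> (\(e : Nat). \(a : Nat). elimNat (\(w : Nat). Nat) a (\(i : Nat). \(η : Nat). succ η) e) zero (succ zero)
  ~> (\(e : Nat). elimNat (\(a : Nat). Nat) e (\(w : Nat). \(i : Nat). succ i) zero) (succ zero)
  ~> elimNat (\(e : Nat). Nat) (succ zero) (\(a : Nat). \(w : Nat). succ w) zero
  ~> succ zero
the term's type:
  Nat


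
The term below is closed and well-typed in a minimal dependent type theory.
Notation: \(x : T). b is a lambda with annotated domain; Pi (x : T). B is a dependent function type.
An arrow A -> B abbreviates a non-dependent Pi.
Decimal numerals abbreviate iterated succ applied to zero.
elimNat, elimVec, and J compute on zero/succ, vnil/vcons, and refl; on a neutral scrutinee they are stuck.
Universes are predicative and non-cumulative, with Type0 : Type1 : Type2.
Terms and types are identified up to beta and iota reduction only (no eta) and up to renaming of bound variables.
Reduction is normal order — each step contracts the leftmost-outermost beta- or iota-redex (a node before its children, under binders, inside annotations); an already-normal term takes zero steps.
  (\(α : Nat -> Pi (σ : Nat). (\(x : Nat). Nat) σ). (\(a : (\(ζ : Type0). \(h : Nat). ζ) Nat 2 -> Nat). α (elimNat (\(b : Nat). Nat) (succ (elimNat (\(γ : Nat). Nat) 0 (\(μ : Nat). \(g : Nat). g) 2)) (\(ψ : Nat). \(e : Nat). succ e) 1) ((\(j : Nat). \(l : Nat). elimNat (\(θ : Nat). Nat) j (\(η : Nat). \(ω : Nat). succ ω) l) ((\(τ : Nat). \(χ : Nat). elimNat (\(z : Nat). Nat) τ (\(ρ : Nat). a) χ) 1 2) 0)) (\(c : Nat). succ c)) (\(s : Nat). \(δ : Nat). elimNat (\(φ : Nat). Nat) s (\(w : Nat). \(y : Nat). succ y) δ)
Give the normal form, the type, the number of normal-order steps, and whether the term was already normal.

resulting normal form:
  5
type:
  Nat
reduction steps (normal order): 37
already normal: no
first contracted redex: a beta-redex


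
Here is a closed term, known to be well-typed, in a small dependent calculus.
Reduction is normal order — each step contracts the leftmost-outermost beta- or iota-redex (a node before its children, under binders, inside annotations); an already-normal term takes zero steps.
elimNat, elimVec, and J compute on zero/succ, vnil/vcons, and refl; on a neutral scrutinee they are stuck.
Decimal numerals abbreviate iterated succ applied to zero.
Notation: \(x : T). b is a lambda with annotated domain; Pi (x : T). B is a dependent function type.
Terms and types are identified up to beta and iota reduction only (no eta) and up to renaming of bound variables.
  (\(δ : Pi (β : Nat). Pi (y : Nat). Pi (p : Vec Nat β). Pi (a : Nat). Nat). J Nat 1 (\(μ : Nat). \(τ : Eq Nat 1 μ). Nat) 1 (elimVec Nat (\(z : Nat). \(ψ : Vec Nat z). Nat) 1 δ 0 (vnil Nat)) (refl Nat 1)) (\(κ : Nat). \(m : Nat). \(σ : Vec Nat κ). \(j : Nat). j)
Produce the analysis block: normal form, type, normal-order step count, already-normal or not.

reduced normal form:
  1
inferred type:
  Nat
steps to reach normal form (normal order): 2
already normal: no
first redex: a beta-redex


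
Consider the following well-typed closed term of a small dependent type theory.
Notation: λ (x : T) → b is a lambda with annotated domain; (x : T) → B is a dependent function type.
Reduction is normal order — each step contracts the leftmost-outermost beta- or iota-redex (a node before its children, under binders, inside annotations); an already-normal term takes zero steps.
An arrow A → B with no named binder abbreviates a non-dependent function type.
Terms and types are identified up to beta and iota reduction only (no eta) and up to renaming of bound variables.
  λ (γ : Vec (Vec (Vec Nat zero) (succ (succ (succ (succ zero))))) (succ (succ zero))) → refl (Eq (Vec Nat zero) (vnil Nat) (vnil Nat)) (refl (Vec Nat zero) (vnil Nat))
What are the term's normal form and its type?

resulting normal form:
  λ (γ : Vec (Vec (Vec Nat zero) (succ (succ (succ (succ zero))))) (succ (succ zero))) → refl (Eq (Vec Nat zero) (vnil Nat) (vnil Nat)) (refl (Vec Nat zero) (vnil Nat))
type:
  Vec (Vec (Vec Nat zero) (succ (succ (succ (succ zero))))) (succ (succ zero)) → Eq (Eq (Vec Nat zero) (vnil Nat) (vnil Nat)) (refl (Vec Nat zero) (vnil Nat)) (refl (Vec Nat zero) (vnil Nat))
observation: no redex remains anywhere in the term; it is its own normal form.


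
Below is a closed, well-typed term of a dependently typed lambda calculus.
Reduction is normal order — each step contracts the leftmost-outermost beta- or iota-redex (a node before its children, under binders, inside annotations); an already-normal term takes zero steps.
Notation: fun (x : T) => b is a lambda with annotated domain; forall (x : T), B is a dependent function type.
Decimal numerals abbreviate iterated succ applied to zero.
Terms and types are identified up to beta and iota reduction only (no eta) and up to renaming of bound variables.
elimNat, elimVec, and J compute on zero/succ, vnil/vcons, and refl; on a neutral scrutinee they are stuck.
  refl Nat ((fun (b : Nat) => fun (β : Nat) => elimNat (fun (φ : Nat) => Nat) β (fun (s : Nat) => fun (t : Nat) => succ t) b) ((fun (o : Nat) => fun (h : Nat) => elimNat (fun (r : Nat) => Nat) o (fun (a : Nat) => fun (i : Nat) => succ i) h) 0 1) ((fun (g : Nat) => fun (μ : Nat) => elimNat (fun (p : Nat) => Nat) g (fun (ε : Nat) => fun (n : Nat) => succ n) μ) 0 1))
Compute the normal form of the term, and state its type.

normal form:
  refl Nat 2
inferred type:
  Eq Nat 2 2
observation: the first redex contracted is a beta-redex; the normal form is reached in 18 normal-order steps.


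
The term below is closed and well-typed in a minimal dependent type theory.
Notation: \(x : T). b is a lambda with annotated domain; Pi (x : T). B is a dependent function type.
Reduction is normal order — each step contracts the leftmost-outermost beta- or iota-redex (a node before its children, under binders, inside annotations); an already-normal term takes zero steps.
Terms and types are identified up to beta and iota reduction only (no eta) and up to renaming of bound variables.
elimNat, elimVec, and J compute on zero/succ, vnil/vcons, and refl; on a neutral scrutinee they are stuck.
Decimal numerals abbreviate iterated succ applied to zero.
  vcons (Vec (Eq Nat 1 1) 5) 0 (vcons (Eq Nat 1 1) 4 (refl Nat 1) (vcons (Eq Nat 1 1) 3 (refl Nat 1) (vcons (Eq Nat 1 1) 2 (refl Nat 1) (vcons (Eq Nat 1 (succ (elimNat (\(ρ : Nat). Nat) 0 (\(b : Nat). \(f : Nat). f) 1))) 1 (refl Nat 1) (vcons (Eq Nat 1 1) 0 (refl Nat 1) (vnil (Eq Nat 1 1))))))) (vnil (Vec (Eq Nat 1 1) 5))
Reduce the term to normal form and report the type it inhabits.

normal form:
  vcons (Vec (Eq Nat 1 1) 5) 0 (vcons (Eq Nat 1 1) 4 (refl Nat 1) (vcons (Eq Nat 1 1) 3 (refl Nat 1) (vcons (Eq Nat 1 1) 2 (refl Nat 1) (vcons (Eq Nat 1 1) 1 (refl Nat 1) (vcons (Eq Nat 1 1) 0 (refl Nat 1) (vnil (Eq Nat 1 1))))))) (vnil (Vec (Eq Nat 1 1) 5))
the term's type:
  Vec (Vec (Eq Nat 1 1) 5) 1


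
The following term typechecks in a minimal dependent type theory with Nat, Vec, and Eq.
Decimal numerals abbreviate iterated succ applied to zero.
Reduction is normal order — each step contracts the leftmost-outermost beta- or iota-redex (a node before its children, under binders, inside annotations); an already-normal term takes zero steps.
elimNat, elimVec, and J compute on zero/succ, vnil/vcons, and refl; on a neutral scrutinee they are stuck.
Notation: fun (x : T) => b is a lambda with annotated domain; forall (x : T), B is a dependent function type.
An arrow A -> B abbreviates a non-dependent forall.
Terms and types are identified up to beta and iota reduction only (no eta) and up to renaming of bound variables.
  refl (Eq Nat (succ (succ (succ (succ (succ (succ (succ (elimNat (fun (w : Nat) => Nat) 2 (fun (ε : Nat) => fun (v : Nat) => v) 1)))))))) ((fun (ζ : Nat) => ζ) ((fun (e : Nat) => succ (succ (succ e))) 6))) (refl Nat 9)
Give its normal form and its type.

normal form:
  refl (Eq Nat 9 9) (refl Nat 9)
inferred type:
  Eq (Eq Nat 9 9) (refl Nat 9) (refl Nat 9)
observation: the first redex contracted is an elimNat iota-redex; the normal form is reached in 6 normal-order steps.


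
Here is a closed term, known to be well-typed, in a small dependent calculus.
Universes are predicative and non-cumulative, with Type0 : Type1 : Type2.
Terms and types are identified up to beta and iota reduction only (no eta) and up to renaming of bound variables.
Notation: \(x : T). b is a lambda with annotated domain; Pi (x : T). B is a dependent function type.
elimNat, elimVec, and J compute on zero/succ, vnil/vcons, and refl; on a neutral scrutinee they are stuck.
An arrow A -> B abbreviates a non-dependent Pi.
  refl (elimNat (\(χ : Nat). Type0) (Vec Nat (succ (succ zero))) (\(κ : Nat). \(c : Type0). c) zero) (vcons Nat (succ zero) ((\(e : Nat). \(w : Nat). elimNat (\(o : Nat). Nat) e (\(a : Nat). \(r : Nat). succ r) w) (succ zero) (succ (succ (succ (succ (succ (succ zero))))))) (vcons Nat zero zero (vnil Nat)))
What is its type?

type:
  Eq (Vec Nat (succ (succ zero))) (vcons Nat (succ zero) (succ (succ (succ (succ (succ (succ (succ zero))))))) (vcons Nat zero zero (vnil Nat))) (vcons Nat (succ zero) (succ (succ (succ (succ (succ (succ (succ zero))))))) (vcons Nat zero zero (vnil Nat)))


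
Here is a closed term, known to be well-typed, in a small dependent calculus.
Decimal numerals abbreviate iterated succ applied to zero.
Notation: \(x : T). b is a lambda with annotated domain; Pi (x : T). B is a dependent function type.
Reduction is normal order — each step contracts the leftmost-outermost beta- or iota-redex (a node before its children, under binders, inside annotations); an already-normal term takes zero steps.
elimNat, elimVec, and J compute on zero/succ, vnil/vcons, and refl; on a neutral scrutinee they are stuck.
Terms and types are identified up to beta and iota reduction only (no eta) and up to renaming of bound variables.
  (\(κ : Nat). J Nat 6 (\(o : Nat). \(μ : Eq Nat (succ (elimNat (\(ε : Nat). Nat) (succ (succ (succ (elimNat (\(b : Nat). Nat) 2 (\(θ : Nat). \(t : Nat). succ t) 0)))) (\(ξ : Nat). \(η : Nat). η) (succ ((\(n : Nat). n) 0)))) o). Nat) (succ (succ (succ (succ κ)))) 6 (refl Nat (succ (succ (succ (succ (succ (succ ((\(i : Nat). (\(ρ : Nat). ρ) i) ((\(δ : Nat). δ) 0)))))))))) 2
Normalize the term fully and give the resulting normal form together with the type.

resulting normal form:
  6
inferred type:
  Nat
observation: the term reaches its normal form after 2 normal-order steps.


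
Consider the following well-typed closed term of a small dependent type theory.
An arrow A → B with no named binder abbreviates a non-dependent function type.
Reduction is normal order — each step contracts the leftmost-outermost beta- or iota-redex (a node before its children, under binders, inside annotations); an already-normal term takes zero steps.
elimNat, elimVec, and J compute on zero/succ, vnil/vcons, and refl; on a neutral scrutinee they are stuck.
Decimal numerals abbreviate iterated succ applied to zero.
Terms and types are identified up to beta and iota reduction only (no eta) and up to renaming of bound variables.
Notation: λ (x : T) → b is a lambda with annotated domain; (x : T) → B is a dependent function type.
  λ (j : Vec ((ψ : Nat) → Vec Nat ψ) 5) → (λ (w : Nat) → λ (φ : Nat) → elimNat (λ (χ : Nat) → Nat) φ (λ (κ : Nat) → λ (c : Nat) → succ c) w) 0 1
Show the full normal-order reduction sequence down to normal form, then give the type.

normal-order reduction:
  λ (j : Vec ((ψ : Nat) → Vec Nat ψ) 5) → (λ (w : Nat) → λ (φ : Nat) → elimNat (λ (χ : Nat) → Nat) φ (λ (κ : Nat) → λ (c : Nat) → succ c) w) 0 1
  ~> λ (j : Vec ((ψ : Nat) → Vec Nat ψ) 5) → (λ (w : Nat) → elimNat (λ (φ : Nat) → Nat) w (λ (χ : Nat) → λ (κ : Nat) → succ κ) 0) 1
  ~> λ (j : Vec ((ψ : Nat) → Vec Nat ψ) 5) → elimNat (λ (w : Nat) → Nat) 1 (λ (φ : Nat) → λ (χ : Nat) → succ χ) 0
  ~> λ (j : Vec ((ψ : Nat) → Vec Nat ψ) 5) → 1
inferred type:
  Vec ((j : Nat) → Vec Nat j) 5 → Nat


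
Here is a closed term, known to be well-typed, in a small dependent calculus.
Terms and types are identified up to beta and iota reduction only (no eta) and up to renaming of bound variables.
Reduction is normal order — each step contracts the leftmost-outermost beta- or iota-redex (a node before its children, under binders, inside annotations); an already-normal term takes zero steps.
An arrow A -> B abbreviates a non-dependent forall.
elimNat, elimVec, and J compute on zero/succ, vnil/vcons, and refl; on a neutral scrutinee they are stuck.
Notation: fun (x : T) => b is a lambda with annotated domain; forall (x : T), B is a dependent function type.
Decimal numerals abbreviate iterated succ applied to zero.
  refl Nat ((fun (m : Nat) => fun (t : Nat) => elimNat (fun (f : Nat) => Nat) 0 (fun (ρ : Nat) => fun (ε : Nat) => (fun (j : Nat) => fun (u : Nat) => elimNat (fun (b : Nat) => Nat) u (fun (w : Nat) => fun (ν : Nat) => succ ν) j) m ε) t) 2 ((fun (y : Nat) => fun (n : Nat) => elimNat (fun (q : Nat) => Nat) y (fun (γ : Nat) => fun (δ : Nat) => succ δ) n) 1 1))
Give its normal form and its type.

reduced normal form:
  refl Nat 4
the term's type:
  Eq Nat 4 4


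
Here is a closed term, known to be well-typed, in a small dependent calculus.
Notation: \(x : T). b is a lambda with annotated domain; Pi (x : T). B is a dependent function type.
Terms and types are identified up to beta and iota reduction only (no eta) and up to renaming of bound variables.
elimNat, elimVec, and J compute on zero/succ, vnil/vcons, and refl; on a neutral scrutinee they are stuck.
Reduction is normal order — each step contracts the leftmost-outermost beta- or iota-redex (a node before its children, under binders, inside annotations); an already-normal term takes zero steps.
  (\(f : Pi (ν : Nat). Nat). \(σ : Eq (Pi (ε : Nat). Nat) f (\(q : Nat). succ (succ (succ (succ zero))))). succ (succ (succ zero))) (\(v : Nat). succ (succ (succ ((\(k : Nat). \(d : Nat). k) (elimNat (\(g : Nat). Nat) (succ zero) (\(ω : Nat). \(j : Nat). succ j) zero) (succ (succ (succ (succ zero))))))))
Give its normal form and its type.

reduced normal form:
  \(f : Eq (Pi (ν : Nat). Nat) (\(σ : Nat). succ (succ (succ (succ zero)))) (\(ε : Nat). succ (succ (succ (succ zero))))). succ (succ (succ zero))
the term's type:
  Pi (f : Eq (Pi (ν : Nat). Nat) (\(σ : Nat). succ (succ (succ (succ zero)))) (\(ε : Nat). succ (succ (succ (succ zero))))). Nat


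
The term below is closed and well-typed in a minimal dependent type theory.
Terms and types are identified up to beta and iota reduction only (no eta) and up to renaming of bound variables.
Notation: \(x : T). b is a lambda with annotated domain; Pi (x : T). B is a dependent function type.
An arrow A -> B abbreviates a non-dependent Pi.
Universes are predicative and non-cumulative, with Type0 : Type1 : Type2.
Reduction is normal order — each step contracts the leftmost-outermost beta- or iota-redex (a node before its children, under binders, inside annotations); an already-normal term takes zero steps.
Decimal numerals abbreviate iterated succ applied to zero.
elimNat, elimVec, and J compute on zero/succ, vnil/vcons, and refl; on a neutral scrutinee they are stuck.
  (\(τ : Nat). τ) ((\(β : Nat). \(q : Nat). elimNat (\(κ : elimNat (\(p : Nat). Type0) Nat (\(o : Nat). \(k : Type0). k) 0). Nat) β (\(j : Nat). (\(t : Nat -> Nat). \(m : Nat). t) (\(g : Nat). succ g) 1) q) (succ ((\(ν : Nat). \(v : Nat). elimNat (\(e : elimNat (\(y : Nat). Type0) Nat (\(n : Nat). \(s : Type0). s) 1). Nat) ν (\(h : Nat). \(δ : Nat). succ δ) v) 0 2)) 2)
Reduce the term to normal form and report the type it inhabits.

reduced normal form:
  5
type:
  Nat


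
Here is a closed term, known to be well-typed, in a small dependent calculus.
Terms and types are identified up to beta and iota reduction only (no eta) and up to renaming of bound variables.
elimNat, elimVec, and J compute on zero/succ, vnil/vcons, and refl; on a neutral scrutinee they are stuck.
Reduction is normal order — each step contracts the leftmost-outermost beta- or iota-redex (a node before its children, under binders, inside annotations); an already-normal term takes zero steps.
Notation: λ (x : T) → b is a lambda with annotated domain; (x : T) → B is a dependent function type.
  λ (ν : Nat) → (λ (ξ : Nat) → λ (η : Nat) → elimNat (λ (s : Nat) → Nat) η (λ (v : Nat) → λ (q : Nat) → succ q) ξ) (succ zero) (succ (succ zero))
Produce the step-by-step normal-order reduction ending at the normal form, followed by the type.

normal-order reduction:
  λ (ν : Nat) → (λ (ξ : Nat) → λ (η : Nat) → elimNat (λ (s : Nat) → Nat) η (λ (v : Nat) → λ (q : Nat) → succ q) ξ) (succ zero) (succ (succ zero))
  ~> λ (ν : Nat) → (λ (ξ : Nat) → elimNat (λ (η : Nat) → Nat) ξ (λ (s : Nat) → λ (v : Nat) → succ v) (succ zero)) (succ (succ zero))
  ~> λ (ν : Nat) → elimNat (λ (ξ : Nat) → Nat) (succ (succ zero)) (λ (η : Nat) → λ (s : Nat) → succ s) (succ zero)
  ~> λ (ν : Nat) → (λ (ξ : Nat) → λ (η : Nat) → succ η) zero (elimNat (λ (s : Nat) → Nat) (succ (succ zero)) (λ (v : Nat) → λ (q : Nat) → succ q) zero)
  ~> λ (ν : Nat) → (λ (ξ : Nat) → succ ξ) (elimNat (λ (η : Nat) → Nat) (succ (succ zero)) (λ (s : Nat) → λ (v : Nat) → succ v) zero)
  ~> λ (ν : Nat) → succ (elimNat (λ (ξ : Nat) → Nat) (succ (succ zero)) (λ (η : Nat) → λ (s : Nat) → succ s) zero)
  ~> λ (ν : Nat) → succ (succ (succ zero))
the term's type:
  (ν : Nat) → Nat


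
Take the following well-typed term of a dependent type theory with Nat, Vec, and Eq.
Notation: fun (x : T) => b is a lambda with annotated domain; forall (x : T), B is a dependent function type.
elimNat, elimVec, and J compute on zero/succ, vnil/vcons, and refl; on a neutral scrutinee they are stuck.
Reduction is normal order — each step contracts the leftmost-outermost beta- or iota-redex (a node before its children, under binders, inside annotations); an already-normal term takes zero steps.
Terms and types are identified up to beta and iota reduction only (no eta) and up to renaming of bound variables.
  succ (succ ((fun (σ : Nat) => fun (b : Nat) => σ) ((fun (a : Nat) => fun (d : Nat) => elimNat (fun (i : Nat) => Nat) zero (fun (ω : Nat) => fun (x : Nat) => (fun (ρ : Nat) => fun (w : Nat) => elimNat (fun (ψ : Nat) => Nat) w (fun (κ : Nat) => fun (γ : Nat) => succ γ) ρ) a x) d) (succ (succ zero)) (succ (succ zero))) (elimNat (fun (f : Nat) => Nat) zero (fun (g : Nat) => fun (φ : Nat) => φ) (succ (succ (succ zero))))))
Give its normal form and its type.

resulting normal form:
  succ (succ (succ (succ (succ (succ zero)))))
type:
  Nat


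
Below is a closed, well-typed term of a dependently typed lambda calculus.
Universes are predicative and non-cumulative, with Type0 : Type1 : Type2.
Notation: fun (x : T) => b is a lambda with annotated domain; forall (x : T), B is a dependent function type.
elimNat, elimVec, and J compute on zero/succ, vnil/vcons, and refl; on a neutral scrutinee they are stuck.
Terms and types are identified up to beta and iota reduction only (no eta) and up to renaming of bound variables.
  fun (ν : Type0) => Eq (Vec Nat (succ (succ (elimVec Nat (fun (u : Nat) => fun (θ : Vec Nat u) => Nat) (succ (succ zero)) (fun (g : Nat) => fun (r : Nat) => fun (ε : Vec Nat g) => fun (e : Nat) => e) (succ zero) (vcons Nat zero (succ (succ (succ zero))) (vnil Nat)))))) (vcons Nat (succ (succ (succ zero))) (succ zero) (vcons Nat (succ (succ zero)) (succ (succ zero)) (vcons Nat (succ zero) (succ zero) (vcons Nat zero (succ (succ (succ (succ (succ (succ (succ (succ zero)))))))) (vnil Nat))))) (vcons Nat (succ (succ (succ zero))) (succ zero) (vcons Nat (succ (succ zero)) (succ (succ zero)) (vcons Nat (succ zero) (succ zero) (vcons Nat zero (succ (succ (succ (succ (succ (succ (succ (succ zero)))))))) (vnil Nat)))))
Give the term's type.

inferred type:
  forall (ν : Type0), Type0


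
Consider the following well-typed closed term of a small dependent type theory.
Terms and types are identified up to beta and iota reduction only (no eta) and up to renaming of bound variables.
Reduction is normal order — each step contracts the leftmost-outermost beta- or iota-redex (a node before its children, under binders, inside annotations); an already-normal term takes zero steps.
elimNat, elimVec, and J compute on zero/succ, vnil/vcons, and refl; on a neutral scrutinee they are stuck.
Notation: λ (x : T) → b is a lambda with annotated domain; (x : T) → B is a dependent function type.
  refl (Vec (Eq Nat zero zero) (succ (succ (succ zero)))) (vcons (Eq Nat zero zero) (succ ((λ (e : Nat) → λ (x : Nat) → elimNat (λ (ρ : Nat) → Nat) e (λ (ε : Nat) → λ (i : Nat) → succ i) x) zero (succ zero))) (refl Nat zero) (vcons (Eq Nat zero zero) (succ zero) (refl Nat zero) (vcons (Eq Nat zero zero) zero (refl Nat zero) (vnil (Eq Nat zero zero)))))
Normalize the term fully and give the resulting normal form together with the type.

reduced normal form:
  refl (Vec (Eq Nat zero zero) (succ (succ (succ zero)))) (vcons (Eq Nat zero zero) (succ (succ zero)) (refl Nat zero) (vcons (Eq Nat zero zero) (succ zero) (refl Nat zero) (vcons (Eq Nat zero zero) zero (refl Nat zero) (vnil (Eq Nat zero zero)))))
the term's type:
  Eq (Vec (Eq Nat zero zero) (succ (succ (succ zero)))) (vcons (Eq Nat zero zero) (succ (succ zero)) (refl Nat zero) (vcons (Eq Nat zero zero) (succ zero) (refl Nat zero) (vcons (Eq Nat zero zero) zero (refl Nat zero) (vnil (Eq Nat zero zero))))) (vcons (Eq Nat zero zero) (succ (succ zero)) (refl Nat zero) (vcons (Eq Nat zero zero) (succ zero) (refl Nat zero) (vcons (Eq Nat zero zero) zero (refl Nat zero) (vnil (Eq Nat zero zero)))))
observation: 6 normal-order steps normalize the term, beginning with a beta-redex.


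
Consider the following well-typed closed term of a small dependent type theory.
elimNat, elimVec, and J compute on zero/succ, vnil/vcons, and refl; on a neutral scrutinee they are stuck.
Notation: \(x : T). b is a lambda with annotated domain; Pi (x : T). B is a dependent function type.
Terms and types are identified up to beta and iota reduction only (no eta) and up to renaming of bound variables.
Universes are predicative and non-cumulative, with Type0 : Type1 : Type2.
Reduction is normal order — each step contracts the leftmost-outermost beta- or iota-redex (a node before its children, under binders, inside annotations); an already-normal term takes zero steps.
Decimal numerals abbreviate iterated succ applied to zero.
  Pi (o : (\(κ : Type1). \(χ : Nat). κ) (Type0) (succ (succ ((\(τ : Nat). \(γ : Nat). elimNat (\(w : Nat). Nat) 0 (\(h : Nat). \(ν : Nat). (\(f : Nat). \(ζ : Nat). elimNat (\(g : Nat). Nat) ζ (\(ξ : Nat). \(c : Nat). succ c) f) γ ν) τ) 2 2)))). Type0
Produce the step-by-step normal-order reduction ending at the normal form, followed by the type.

normal-order reduction sequence:
  Pi (o : (\(κ : Type1). \(χ : Nat). κ) (Type0) (succ (succ ((\(τ : Nat). \(γ : Nat). elimNat (\(w : Nat). Nat) 0 (\(h : Nat). \(ν : Nat). (\(f : Nat). \(ζ : Nat). elimNat (\(g : Nat). Nat) ζ (\(ξ : Nat). \(c : Nat). succ c) f) γ ν) τ) 2 2)))). Type0
  ~> Pi (o : (\(κ : Nat). Type0) (succ (succ ((\(χ : Nat). \(τ : Nat). elimNat (\(γ : Nat). Nat) 0 (\(w : Nat). \(h : Nat). (\(ν : Nat). \(f : Nat). elimNat (\(ζ : Nat). Nat) f (\(g : Nat). \(ξ : Nat). succ ξ) ν) τ h) χ) 2 2)))). Type0
  ~> Pi (o : Type0). Type0
inferred type:
  Type1


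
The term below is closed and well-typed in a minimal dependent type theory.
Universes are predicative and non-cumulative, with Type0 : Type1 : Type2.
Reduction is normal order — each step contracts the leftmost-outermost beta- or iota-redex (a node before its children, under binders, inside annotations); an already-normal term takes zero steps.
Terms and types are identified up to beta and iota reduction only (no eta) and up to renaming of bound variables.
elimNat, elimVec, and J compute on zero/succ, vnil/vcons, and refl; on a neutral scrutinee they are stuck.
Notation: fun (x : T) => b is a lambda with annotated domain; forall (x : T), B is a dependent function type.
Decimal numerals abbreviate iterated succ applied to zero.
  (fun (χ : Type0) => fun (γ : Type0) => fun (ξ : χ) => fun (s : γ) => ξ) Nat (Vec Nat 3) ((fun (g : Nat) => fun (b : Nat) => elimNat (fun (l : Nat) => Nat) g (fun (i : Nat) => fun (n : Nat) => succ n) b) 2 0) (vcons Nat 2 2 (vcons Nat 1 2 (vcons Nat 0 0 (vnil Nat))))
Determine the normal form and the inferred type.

resulting normal form:
  2
the term's type:
  Nat
observation: the first redex contracted is a beta-redex; the normal form is reached in 7 normal-order steps.


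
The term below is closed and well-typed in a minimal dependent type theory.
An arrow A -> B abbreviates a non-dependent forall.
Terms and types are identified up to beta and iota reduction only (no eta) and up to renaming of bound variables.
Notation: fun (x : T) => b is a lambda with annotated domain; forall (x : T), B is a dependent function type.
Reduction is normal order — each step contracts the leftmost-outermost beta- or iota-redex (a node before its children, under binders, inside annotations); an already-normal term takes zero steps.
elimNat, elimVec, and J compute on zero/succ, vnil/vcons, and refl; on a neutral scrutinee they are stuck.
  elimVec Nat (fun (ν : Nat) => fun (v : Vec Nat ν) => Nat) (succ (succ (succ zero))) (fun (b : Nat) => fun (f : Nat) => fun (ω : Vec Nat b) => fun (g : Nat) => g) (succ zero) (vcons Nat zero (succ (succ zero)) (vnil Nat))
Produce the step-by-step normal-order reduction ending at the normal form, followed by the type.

reduction (normal order):
  elimVec Nat (fun (ν : Nat) => fun (v : Vec Nat ν) => Nat) (succ (succ (succ zero))) (fun (b : Nat) => fun (f : Nat) => fun (ω : Vec Nat b) => fun (g : Nat) => g) (succ zero) (vcons Nat zero (succ (succ zero)) (vnil Nat))
  ~> (fun (ν : Nat) => fun (v : Nat) => fun (b : Vec Nat ν) => fun (f : Nat) => f) zero (succ (succ zero)) (vnil Nat) (elimVec Nat (fun (ω : Nat) => fun (g : Vec Nat ω) => Nat) (succ (succ (succ zero))) (fun (σ : Nat) => fun (ρ : Nat) => fun (δ : Vec Nat σ) => fun (q : Nat) => q) zero (vnil Nat))
  ~> (fun (ν : Nat) => fun (v : Vec Nat zero) => fun (b : Nat) => b) (succ (succ zero)) (vnil Nat) (elimVec Nat (fun (f : Nat) => fun (ω : Vec Nat f) => Nat) (succ (succ (succ zero))) (fun (g : Nat) => fun (σ : Nat) => fun (ρ : Vec Nat g) => fun (δ : Nat) => δ) zero (vnil Nat))
  ~> (fun (ν : Vec Nat zero) => fun (v : Nat) => v) (vnil Nat) (elimVec Nat (fun (b : Nat) => fun (f : Vec Nat b) => Nat) (succ (succ (succ zero))) (fun (ω : Nat) => fun (g : Nat) => fun (σ : Vec Nat ω) => fun (ρ : Nat) => ρ) zero (vnil Nat))
  ~> (fun (ν : Nat) => ν) (elimVec Nat (fun (v : Nat) => fun (b : Vec Nat v) => Nat) (succ (succ (succ zero))) (fun (f : Nat) => fun (ω : Nat) => fun (g : Vec Nat f) => fun (σ : Nat) => σ) zero (vnil Nat))
  ~> elimVec Nat (fun (ν : Nat) => fun (v : Vec Nat ν) => Nat) (succ (succ (succ zero))) (fun (b : Nat) => fun (f : Nat) => fun (ω : Vec Nat b) => fun (g : Nat) => g) zero (vnil Nat)
  ~> succ (succ (succ zero))
inferred type:
  Nat


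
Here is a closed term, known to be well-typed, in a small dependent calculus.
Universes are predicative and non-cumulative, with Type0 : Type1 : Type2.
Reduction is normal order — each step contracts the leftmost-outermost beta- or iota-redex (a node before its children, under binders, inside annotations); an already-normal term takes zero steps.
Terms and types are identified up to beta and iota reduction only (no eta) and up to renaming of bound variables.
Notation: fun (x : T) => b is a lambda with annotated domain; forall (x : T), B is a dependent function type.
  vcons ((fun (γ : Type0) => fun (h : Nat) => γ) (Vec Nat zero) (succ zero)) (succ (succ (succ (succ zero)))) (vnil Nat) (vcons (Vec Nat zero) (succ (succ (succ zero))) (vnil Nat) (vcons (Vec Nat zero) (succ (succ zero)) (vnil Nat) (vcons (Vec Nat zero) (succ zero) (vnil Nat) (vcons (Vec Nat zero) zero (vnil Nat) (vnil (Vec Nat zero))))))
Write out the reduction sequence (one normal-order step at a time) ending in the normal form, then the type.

normal-order reduction sequence:
  vcons ((fun (γ : Type0) => fun (h : Nat) => γ) (Vec Nat zero) (succ zero)) (succ (succ (succ (succ zero)))) (vnil Nat) (vcons (Vec Nat zero) (succ (succ (succ zero))) (vnil Nat) (vcons (Vec Nat zero) (succ (succ zero)) (vnil Nat) (vcons (Vec Nat zero) (succ zero) (vnil Nat) (vcons (Vec Nat zero) zero (vnil Nat) (vnil (Vec Nat zero))))))
  ~> vcons ((fun (γ : Nat) => Vec Nat zero) (succ zero)) (succ (succ (succ (succ zero)))) (vnil Nat) (vcons (Vec Nat zero) (succ (succ (succ zero))) (vnil Nat) (vcons (Vec Nat zero) (succ (succ zero)) (vnil Nat) (vcons (Vec Nat zero) (succ zero) (vnil Nat) (vcons (Vec Nat zero) zero (vnil Nat) (vnil (Vec Nat zero))))))
  ~> vcons (Vec Nat zero) (succ (succ (succ (succ zero)))) (vnil Nat) (vcons (Vec Nat zero) (succ (succ (succ zero))) (vnil Nat) (vcons (Vec Nat zero) (succ (succ zero)) (vnil Nat) (vcons (Vec Nat zero) (succ zero) (vnil Nat) (vcons (Vec Nat zero) zero (vnil Nat) (vnil (Vec Nat zero))))))
inferred type:
  Vec (Vec Nat zero) (succ (succ (succ (succ (succ zero)))))


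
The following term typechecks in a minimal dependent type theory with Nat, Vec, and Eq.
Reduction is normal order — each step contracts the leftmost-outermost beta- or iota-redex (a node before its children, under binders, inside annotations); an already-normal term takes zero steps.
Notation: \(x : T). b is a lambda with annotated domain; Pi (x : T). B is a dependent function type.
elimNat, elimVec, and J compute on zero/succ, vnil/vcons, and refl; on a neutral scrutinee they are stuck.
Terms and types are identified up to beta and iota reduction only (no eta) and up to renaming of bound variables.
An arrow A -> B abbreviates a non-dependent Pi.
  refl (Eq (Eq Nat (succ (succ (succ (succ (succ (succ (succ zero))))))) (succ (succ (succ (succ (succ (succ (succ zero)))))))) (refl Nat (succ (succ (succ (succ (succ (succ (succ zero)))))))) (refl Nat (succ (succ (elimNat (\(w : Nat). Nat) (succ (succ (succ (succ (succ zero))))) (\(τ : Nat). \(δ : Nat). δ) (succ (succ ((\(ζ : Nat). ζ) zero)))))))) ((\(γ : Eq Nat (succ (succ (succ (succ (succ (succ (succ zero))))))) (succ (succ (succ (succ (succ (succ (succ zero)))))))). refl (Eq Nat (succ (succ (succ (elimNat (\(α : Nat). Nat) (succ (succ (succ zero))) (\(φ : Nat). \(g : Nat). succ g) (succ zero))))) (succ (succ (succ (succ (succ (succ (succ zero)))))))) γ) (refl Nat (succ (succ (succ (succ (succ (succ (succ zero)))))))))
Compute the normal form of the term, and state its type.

resulting normal form:
  refl (Eq (Eq Nat (succ (succ (succ (succ (succ (succ (succ zero))))))) (succ (succ (succ (succ (succ (succ (succ zero)))))))) (refl Nat (succ (succ (succ (succ (succ (succ (succ zero)))))))) (refl Nat (succ (succ (succ (succ (succ (succ (succ zero))))))))) (refl (Eq Nat (succ (succ (succ (succ (succ (succ (succ zero))))))) (succ (succ (succ (succ (succ (succ (succ zero)))))))) (refl Nat (succ (succ (succ (succ (succ (succ (succ zero)))))))))
type:
  Eq (Eq (Eq Nat (succ (succ (succ (succ (succ (succ (succ zero))))))) (succ (succ (succ (succ (succ (succ (succ zero)))))))) (refl Nat (succ (succ (succ (succ (succ (succ (succ zero)))))))) (refl Nat (succ (succ (succ (succ (succ (succ (succ zero))))))))) (refl (Eq Nat (succ (succ (succ (succ (succ (succ (succ zero))))))) (succ (succ (succ (succ (succ (succ (succ zero)))))))) (refl Nat (succ (succ (succ (succ (succ (succ (succ zero))))))))) (refl (Eq Nat (succ (succ (succ (succ (succ (succ (succ zero))))))) (succ (succ (succ (succ (succ (succ (succ zero)))))))) (refl Nat (succ (succ (succ (succ (succ (succ (succ zero)))))))))


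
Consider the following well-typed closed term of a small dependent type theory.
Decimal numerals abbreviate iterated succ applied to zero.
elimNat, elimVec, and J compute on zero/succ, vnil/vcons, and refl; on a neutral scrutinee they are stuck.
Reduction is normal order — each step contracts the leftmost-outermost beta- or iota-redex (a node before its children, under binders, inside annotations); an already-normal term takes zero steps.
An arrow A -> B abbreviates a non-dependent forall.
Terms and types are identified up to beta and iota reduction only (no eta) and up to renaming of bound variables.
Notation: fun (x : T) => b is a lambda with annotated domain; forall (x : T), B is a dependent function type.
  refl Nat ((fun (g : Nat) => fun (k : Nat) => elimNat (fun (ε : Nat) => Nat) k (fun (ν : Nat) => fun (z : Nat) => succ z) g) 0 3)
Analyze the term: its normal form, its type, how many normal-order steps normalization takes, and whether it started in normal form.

reduced normal form:
  refl Nat 3
type:
  Eq Nat 3 3
steps to reach normal form (normal order): 3
started in normal form: no
first redex: a beta-redex


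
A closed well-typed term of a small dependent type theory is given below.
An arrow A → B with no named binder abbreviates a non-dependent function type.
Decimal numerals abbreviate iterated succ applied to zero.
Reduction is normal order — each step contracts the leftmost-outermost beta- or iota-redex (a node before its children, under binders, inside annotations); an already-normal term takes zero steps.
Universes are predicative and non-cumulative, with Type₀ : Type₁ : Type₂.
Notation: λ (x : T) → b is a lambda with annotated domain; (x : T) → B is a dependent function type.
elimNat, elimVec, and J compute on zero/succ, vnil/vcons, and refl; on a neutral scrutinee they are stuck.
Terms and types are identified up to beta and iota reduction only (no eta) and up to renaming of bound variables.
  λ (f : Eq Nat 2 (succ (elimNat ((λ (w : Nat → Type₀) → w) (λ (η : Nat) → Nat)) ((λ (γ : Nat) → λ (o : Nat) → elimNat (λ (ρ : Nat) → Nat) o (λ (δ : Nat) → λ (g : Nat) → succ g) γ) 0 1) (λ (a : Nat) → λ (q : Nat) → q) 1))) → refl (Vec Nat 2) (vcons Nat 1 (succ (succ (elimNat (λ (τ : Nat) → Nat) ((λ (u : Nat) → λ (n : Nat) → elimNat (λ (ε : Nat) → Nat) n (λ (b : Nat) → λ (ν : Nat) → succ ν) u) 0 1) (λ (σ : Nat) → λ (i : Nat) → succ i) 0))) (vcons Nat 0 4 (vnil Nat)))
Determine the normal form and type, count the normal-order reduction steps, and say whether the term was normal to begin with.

reduced normal form:
  λ (f : Eq Nat 2 2) → refl (Vec Nat 2) (vcons Nat 1 3 (vcons Nat 0 4 (vnil Nat)))
the term's type:
  Eq Nat 2 2 → Eq (Vec Nat 2) (vcons Nat 1 3 (vcons Nat 0 4 (vnil Nat))) (vcons Nat 1 3 (vcons Nat 0 4 (vnil Nat)))
normal-order step count: 11
term was already normal: no
first contracted redex: an elimNat iota-redex


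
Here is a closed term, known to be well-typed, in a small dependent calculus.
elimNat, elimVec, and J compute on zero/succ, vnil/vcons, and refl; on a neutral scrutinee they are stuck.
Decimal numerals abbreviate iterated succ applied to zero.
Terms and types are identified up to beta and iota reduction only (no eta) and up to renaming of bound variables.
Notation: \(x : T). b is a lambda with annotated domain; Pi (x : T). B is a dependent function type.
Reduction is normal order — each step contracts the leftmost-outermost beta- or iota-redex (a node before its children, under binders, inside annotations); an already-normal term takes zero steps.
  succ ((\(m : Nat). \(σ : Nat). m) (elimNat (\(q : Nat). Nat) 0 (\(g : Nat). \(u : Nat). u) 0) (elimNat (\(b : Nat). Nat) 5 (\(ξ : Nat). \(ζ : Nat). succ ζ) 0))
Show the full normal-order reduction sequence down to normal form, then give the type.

reduction (normal order):
  succ ((\(m : Nat). \(σ : Nat). m) (elimNat (\(q : Nat). Nat) 0 (\(g : Nat). \(u : Nat). u) 0) (elimNat (\(b : Nat). Nat) 5 (\(ξ : Nat). \(ζ : Nat). succ ζ) 0))
  ~> succ ((\(m : Nat). elimNat (\(σ : Nat). Nat) 0 (\(q : Nat). \(g : Nat). g) 0) (elimNat (\(u : Nat). Nat) 5 (\(b : Nat). \(ξ : Nat). succ ξ) 0))
  ~> succ (elimNat (\(m : Nat). Nat) 0 (\(σ : Nat). \(q : Nat). q) 0)
  ~> 1
type:
  Nat


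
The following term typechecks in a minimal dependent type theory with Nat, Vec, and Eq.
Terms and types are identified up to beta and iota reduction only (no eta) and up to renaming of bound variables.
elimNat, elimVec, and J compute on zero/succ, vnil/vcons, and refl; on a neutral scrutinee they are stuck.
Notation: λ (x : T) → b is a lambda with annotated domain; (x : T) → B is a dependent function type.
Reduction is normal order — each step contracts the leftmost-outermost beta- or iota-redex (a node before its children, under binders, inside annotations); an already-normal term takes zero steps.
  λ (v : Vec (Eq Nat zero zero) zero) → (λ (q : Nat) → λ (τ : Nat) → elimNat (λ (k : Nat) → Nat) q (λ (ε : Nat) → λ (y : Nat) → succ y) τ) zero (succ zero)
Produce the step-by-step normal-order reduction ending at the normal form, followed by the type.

normal-order reduction:
  λ (v : Vec (Eq Nat zero zero) zero) → (λ (q : Nat) → λ (τ : Nat) → elimNat (λ (k : Nat) → Nat) q (λ (ε : Nat) → λ (y : Nat) → succ y) τ) zero (succ zero)
  ~> λ (v : Vec (Eq Nat zero zero) zero) → (λ (q : Nat) → elimNat (λ (τ : Nat) → Nat) zero (λ (k : Nat) → λ (ε : Nat) → succ ε) q) (succ zero)
  ~> λ (v : Vec (Eq Nat zero zero) zero) → elimNat (λ (q : Nat) → Nat) zero (λ (τ : Nat) → λ (k : Nat) → succ k) (succ zero)
  ~> λ (v : Vec (Eq Nat zero zero) zero) → (λ (q : Nat) → λ (τ : Nat) → succ τ) zero (elimNat (λ (k : Nat) → Nat) zero (λ (ε : Nat) → λ (y : Nat) → succ y) zero)
  ~> λ (v : Vec (Eq Nat zero zero) zero) → (λ (q : Nat) → succ q) (elimNat (λ (τ : Nat) → Nat) zero (λ (k : Nat) → λ (ε : Nat) → succ ε) zero)
  ~> λ (v : Vec (Eq Nat zero zero) zero) → succ (elimNat (λ (q : Nat) → Nat) zero (λ (τ : Nat) → λ (k : Nat) → succ k) zero)
  ~> λ (v : Vec (Eq Nat zero zero) zero) → succ zero
inferred type:
  (v : Vec (Eq Nat zero zero) zero) → Nat
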